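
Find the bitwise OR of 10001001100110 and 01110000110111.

OR: 1 when either bit is 1
  10001001100110
| 01110000110111
----------------
  11111001110111
Decimal: 8806 | 7223 = 15991



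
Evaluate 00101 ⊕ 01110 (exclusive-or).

XOR: 1 when bits differ
  00101
^ 01110
-------
  01011
Decimal: 5 ^ 14 = 11



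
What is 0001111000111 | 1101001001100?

OR: 1 when either bit is 1
  0001111000111
| 1101001001100
---------------
  1101111001111
Decimal: 967 | 6732 = 7119



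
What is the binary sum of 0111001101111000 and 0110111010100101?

Add column by column from the right: bit + bit + carry-in; write the sum mod 2, carry 1 when the sum is 2 or 3.
carry:  1111111111000000
        0111001101111000
+       0110111010100101
------------------------
       01110001000011101
(the carry out of the leftmost column, 0, becomes the leading bit)
Decimal check:
  0111001101111000 = 16384 + 8192 + 4096 + 512 + 256 + 64 + 32 + 16 + 8 = 29560
  0110111010100101 = 16384 + 8192 + 2048 + 1024 + 512 + 128 + 32 + 4 + 1 = 28325
  29560 + 28325 = 57885, and 01110001000011101 = 32768 + 16384 + 8192 + 512 + 16 + 8 + 4 + 1 = 57885 ✓



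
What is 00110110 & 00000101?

AND: 1 only when both bits are 1
  00110110
& 00000101
----------
  00000100
Decimal: 54 & 5 = 4



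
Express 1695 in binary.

Using repeated division by 2:
1695 ÷ 2 = 847 remainder 1
847 ÷ 2 = 423 remainder 1
423 ÷ 2 = 211 remainder 1
211 ÷ 2 = 105 remainder 1
105 ÷ 2 = 52 remainder 1
52 ÷ 2 = 26 remainder 0
26 ÷ 2 = 13 remainder 0
13 ÷ 2 = 6 remainder 1
6 ÷ 2 = 3 remainder 0
3 ÷ 2 = 1 remainder 1
1 ÷ 2 = 0 remainder 1
Reading remainders bottom to top: 11010011111



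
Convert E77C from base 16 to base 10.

Expand by place value (powers of 16):
Digit values: E = 14, C = 12
E77C = 14 × 16^3 + 7 × 16^2 + 7 × 16^1 + 12 × 16^0
= 14 × 4096 + 7 × 256 + 7 × 16 + 12 × 1
= 57344 + 1792 + 112 + 12
= 59260



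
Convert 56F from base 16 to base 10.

Expand by place value (powers of 16):
Digit values: F = 15
56F = 5 × 16^2 + 6 × 16^1 + 15 × 16^0
= 5 × 256 + 6 × 16 + 15 × 1
= 1280 + 96 + 15
= 1391



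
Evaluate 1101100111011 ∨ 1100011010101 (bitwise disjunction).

OR: 1 when either bit is 1
  1101100111011
| 1100011010101
---------------
  1101111111111
Decimal: 6971 | 6357 = 7167



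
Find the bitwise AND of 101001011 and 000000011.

AND: 1 only when both bits are 1
  101001011
& 000000011
-----------
  000000011
Decimal: 331 & 3 = 3



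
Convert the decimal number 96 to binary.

Using repeated division by 2:
96 ÷ 2 = 48 remainder 0
48 ÷ 2 = 24 remainder 0
24 ÷ 2 = 12 remainder 0
12 ÷ 2 = 6 remainder 0
6 ÷ 2 = 3 remainder 0
3 ÷ 2 = 1 remainder 1
1 ÷ 2 = 0 remainder 1
Reading remainders bottom to top: 1100000



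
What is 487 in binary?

Using repeated division by 2:
487 ÷ 2 = 243 remainder 1
243 ÷ 2 = 121 remainder 1
121 ÷ 2 = 60 remainder 1
60 ÷ 2 = 30 remainder 0
30 ÷ 2 = 15 remainder 0
15 ÷ 2 = 7 remainder 1
7 ÷ 2 = 3 remainder 1
3 ÷ 2 = 1 remainder 1
1 ÷ 2 = 0 remainder 1
Reading remainders bottom to top: 111100111



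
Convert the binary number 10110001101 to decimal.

Sum of powers of 2 for each 1-bit:
2^0 + 2^2 + 2^3 + 2^7 + 2^8 + 2^10
= 1 + 4 + 8 + 128 + 256 + 1024
= 1421



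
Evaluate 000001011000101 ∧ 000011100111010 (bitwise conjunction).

AND: 1 only when both bits are 1
  000001011000101
& 000011100111010
-----------------
  000001000000000
Decimal: 709 & 1850 = 512



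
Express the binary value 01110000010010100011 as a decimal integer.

Sum of powers of 2 for each 1-bit:
2^0 + 2^1 + 2^5 + 2^7 + 2^10 + 2^16 + 2^17 + 2^18
= 1 + 2 + 32 + 128 + 1024 + 65536 + 131072 + 262144
= 459939



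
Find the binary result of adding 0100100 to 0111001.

Add column by column from the right: bit + bit + carry-in; write the sum mod 2, carry 1 when the sum is 2 or 3.
carry:  1000000
        0100100
+       0111001
---------------
       01011101
(the carry out of the leftmost column, 0, becomes the leading bit)
Decimal check:
  0100100 = 32 + 4 = 36
  0111001 = 32 + 16 + 8 + 1 = 57
  36 + 57 = 93, and 01011101 = 64 + 16 + 8 + 4 + 1 = 93 ✓



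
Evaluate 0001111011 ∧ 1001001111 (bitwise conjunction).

AND: 1 only when both bits are 1
  0001111011
& 1001001111
------------
  0001001011
Decimal: 123 & 591 = 75



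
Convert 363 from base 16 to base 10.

Expand by place value (powers of 16):
363 = 3 × 16^2 + 6 × 16^1 + 3 × 16^0
= 3 × 256 + 6 × 16 + 3 × 1
= 768 + 96 + 3
= 867



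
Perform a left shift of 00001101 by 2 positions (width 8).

Original: 00001101 (decimal 13)
Shift left by 2 positions
Append 2 zeros on the right
Result: 00110100 (decimal 52)
Equivalent: 13 << 2 = 13 × 2^2 = 52



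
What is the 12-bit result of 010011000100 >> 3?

Original: 010011000100 (decimal 1220)
Shift right by 3 positions
Drop the 3 low bits; fill with zeros on the left
Result: 000010011000 (decimal 152)
Equivalent: 1220 >> 3 = 1220 ÷ 2^3 = 152



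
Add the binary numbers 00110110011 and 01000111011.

Add column by column from the right: bit + bit + carry-in; write the sum mod 2, carry 1 when the sum is 2 or 3.
carry:  00001100110
        00110110011
+       01000111011
-------------------
       001111101110
(the carry out of the leftmost column, 0, becomes the leading bit)
Decimal check:
  00110110011 = 256 + 128 + 32 + 16 + 2 + 1 = 435
  01000111011 = 512 + 32 + 16 + 8 + 2 + 1 = 571
  435 + 571 = 1006, and 001111101110 = 512 + 256 + 128 + 64 + 32 + 8 + 4 + 2 = 1006 ✓



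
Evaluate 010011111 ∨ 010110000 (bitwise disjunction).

OR: 1 when either bit is 1
  010011111
| 010110000
-----------
  010111111
Decimal: 159 | 176 = 191



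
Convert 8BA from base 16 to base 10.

Expand by place value (powers of 16):
Digit values: B = 11, A = 10
8BA = 8 × 16^2 + 11 × 16^1 + 10 × 16^0
= 8 × 256 + 11 × 16 + 10 × 1
= 2048 + 176 + 10
= 2234



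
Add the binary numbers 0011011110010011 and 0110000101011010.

Add column by column from the right: bit + bit + carry-in; write the sum mod 2, carry 1 when the sum is 2 or 3.
carry:  1100111000100100
        0011011110010011
+       0110000101011010
------------------------
       01001100011101101
(the carry out of the leftmost column, 0, becomes the leading bit)
Decimal check:
  0011011110010011 = 8192 + 4096 + 1024 + 512 + 256 + 128 + 16 + 2 + 1 = 14227
  0110000101011010 = 16384 + 8192 + 256 + 64 + 16 + 8 + 2 = 24922
  14227 + 24922 = 39149, and 01001100011101101 = 32768 + 4096 + 2048 + 128 + 64 + 32 + 8 + 4 + 1 = 39149 ✓



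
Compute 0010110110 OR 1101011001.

OR: 1 when either bit is 1
  0010110110
| 1101011001
------------
  1111111111
Decimal: 182 | 857 = 1023



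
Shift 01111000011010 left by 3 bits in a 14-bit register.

Original: 01111000011010 (decimal 7706)
Shift left by 3 positions
Append 3 zeros on the right and drop the 3 high bits that overflow the 14-bit width
Result: 11000011010000 (decimal 12496)
Equivalent: 7706 << 3 = 7706 × 2^3 = 61648, truncated to 14 bits = 12496



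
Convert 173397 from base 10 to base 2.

Using repeated division by 2:
173397 ÷ 2 = 86698 remainder 1
86698 ÷ 2 = 43349 remainder 0
43349 ÷ 2 = 21674 remainder 1
21674 ÷ 2 = 10837 remainder 0
10837 ÷ 2 = 5418 remainder 1
5418 ÷ 2 = 2709 remainder 0
2709 ÷ 2 = 1354 remainder 1
1354 ÷ 2 = 677 remainder 0
677 ÷ 2 = 338 remainder 1
338 ÷ 2 = 169 remainder 0
169 ÷ 2 = 84 remainder 1
84 ÷ 2 = 42 remainder 0
42 ÷ 2 = 21 remainder 0
21 ÷ 2 = 10 remainder 1
10 ÷ 2 = 5 remainder 0
5 ÷ 2 = 2 remainder 1
2 ÷ 2 = 1 remainder 0
1 ÷ 2 = 0 remainder 1
Reading remainders bottom to top: 101010010101010101



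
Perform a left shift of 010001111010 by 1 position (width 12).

Original: 010001111010 (decimal 1146)
Shift left by 1 position
Append 1 zero on the right
Result: 100011110100 (decimal 2292)
Equivalent: 1146 << 1 = 1146 × 2^1 = 2292



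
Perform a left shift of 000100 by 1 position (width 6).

Original: 000100 (decimal 4)
Shift left by 1 position
Append 1 zero on the right
Result: 001000 (decimal 8)
Equivalent: 4 << 1 = 4 × 2^1 = 8



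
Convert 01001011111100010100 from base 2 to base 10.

Sum of powers of 2 for each 1-bit:
2^2 + 2^4 + 2^8 + 2^9 + 2^10 + 2^11 + 2^12 + 2^13 + 2^15 + 2^18
= 4 + 16 + 256 + 512 + 1024 + 2048 + 4096 + 8192 + 32768 + 262144
= 311060



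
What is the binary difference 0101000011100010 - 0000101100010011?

Method 1 - Direct subtraction (column by column from the right: bit − bit − borrow-in; if negative, add 2 and borrow 1 from the next column):
borrow: 0001111000111110
        0101000011100010
-       0000101100010011
------------------------
        0100010111001111

Method 2 - Add two's complement:
Two's complement of 0000101100010011: invert → 1111010011101100, add 1 → 1111010011101101
  0101000011100010
+ 1111010011101101
------------------
 10100010111001111  (end carry out of the top bit = 1)
Discarding the end carry: 0100010111001111
Decimal check:
  0101000011100010 = 16384 + 4096 + 128 + 64 + 32 + 2 = 20706
  0000101100010011 = 2048 + 512 + 256 + 16 + 2 + 1 = 2835
  20706 - 2835 = 17871, and 0100010111001111 = 16384 + 1024 + 256 + 128 + 64 + 8 + 4 + 2 + 1 = 17871 ✓



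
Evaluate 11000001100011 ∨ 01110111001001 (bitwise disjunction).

OR: 1 when either bit is 1
  11000001100011
| 01110111001001
----------------
  11110111101011
Decimal: 12387 | 7625 = 15851



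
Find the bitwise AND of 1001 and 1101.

AND: 1 only when both bits are 1
  1001
& 1101
------
  1001
Decimal: 9 & 13 = 9



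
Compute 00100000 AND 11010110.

AND: 1 only when both bits are 1
  00100000
& 11010110
----------
  00000000
Decimal: 32 & 214 = 0



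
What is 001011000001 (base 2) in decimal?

Sum of powers of 2 for each 1-bit:
2^0 + 2^6 + 2^7 + 2^9
= 1 + 64 + 128 + 512
= 705



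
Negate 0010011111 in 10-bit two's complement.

Original: 0010011111
Step 1 - Invert all bits: 1101100000
Step 2 - Add 1: 1101100001
Verification: 0010011111 + 1101100001 = 10000000000; discarding the end carry (carry out of the top bit) leaves the 10-bit value 0000000000, as required for x + (-x)



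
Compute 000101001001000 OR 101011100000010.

OR: 1 when either bit is 1
  000101001001000
| 101011100000010
-----------------
  101111101001010
Decimal: 2632 | 22274 = 24394



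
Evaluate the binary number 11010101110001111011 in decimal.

Sum of powers of 2 for each 1-bit:
2^0 + 2^1 + 2^3 + 2^4 + 2^5 + 2^6 + 2^10 + 2^11 + 2^12 + 2^14 + 2^16 + 2^18 + 2^19
= 1 + 2 + 8 + 16 + 32 + 64 + 1024 + 2048 + 4096 + 16384 + 65536 + 262144 + 524288
= 875643



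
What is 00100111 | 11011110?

OR: 1 when either bit is 1
  00100111
| 11011110
----------
  11111111
Decimal: 39 | 222 = 255



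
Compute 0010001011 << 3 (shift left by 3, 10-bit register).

Original: 0010001011 (decimal 139)
Shift left by 3 positions
Append 3 zeros on the right and drop the 3 high bits that overflow the 10-bit width
Result: 0001011000 (decimal 88)
Equivalent: 139 << 3 = 139 × 2^3 = 1112, truncated to 10 bits = 88



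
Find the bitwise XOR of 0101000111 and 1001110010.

XOR: 1 when bits differ
  0101000111
^ 1001110010
------------
  1100110101
Decimal: 327 ^ 626 = 821



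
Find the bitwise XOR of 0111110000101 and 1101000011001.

XOR: 1 when bits differ
  0111110000101
^ 1101000011001
---------------
  1010110011100
Decimal: 3973 ^ 6681 = 5532



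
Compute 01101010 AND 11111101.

AND: 1 only when both bits are 1
  01101010
& 11111101
----------
  01101000
Decimal: 106 & 253 = 104



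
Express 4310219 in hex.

Using repeated division by 16 (digits 10–15 are A–F):
4310219 ÷ 16 = 269388 remainder 11 (B)
269388 ÷ 16 = 16836 remainder 12 (C)
16836 ÷ 16 = 1052 remainder 4
1052 ÷ 16 = 65 remainder 12 (C)
65 ÷ 16 = 4 remainder 1
4 ÷ 16 = 0 remainder 4
Reading remainders bottom to top: 41C4CB



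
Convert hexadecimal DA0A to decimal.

Expand by place value (powers of 16):
Digit values: D = 13, A = 10
DA0A = 13 × 16^3 + 10 × 16^2 + 0 × 16^1 + 10 × 16^0
= 13 × 4096 + 10 × 256 + 0 × 16 + 10 × 1
= 53248 + 2560 + 0 + 10
= 55818



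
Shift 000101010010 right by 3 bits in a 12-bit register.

Original: 000101010010 (decimal 338)
Shift right by 3 positions
Drop the 3 low bits; fill with zeros on the left
Result: 000000101010 (decimal 42)
Equivalent: 338 >> 3 = 338 ÷ 2^3 = 42



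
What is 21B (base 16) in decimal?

Expand by place value (powers of 16):
Digit values: B = 11
21B = 2 × 16^2 + 1 × 16^1 + 11 × 16^0
= 2 × 256 + 1 × 16 + 11 × 1
= 512 + 16 + 11
= 539



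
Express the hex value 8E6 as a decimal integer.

Expand by place value (powers of 16):
Digit values: E = 14
8E6 = 8 × 16^2 + 14 × 16^1 + 6 × 16^0
= 8 × 256 + 14 × 16 + 6 × 1
= 2048 + 224 + 6
= 2278



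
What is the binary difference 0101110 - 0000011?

Method 1 - Direct subtraction (column by column from the right: bit − bit − borrow-in; if negative, add 2 and borrow 1 from the next column):
borrow: 0000110
        0101110
-       0000011
---------------
        0101011

Method 2 - Add two's complement:
Two's complement of 0000011: invert → 1111100, add 1 → 1111101
  0101110
+ 1111101
---------
 10101011  (end carry out of the top bit = 1)
Discarding the end carry: 0101011
Decimal check:
  0101110 = 32 + 8 + 4 + 2 = 46
  0000011 = 2 + 1 = 3
  46 - 3 = 43, and 0101011 = 32 + 8 + 2 + 1 = 43 ✓



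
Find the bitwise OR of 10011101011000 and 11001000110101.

OR: 1 when either bit is 1
  10011101011000
| 11001000110101
----------------
  11011101111101
Decimal: 10072 | 12853 = 14205



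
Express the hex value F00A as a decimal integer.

Expand by place value (powers of 16):
Digit values: F = 15, A = 10
F00A = 15 × 16^3 + 0 × 16^2 + 0 × 16^1 + 10 × 16^0
= 15 × 4096 + 0 × 256 + 0 × 16 + 10 × 1
= 61440 + 0 + 0 + 10
= 61450



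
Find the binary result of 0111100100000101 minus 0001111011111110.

Method 1 - Direct subtraction (column by column from the right: bit − bit − borrow-in; if negative, add 2 and borrow 1 from the next column):
borrow: 0011110111111100
        0111100100000101
-       0001111011111110
------------------------
        0101101000000111

Method 2 - Add two's complement:
Two's complement of 0001111011111110: invert → 1110000100000001, add 1 → 1110000100000010
  0111100100000101
+ 1110000100000010
------------------
 10101101000000111  (end carry out of the top bit = 1)
Discarding the end carry: 0101101000000111
Decimal check:
  0111100100000101 = 16384 + 8192 + 4096 + 2048 + 256 + 4 + 1 = 30981
  0001111011111110 = 4096 + 2048 + 1024 + 512 + 128 + 64 + 32 + 16 + 8 + 4 + 2 = 7934
  30981 - 7934 = 23047, and 0101101000000111 = 16384 + 4096 + 2048 + 512 + 4 + 2 + 1 = 23047 ✓



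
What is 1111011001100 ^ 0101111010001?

XOR: 1 when bits differ
  1111011001100
^ 0101111010001
---------------
  1010100011101
Decimal: 7884 ^ 3025 = 5405



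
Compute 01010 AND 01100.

AND: 1 only when both bits are 1
  01010
& 01100
-------
  01000
Decimal: 10 & 12 = 8



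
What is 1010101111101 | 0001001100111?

OR: 1 when either bit is 1
  1010101111101
| 0001001100111
---------------
  1011101111111
Decimal: 5501 | 615 = 6015



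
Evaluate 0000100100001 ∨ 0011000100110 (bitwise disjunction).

OR: 1 when either bit is 1
  0000100100001
| 0011000100110
---------------
  0011100100111
Decimal: 289 | 1574 = 1831



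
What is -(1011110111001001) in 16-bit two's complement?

Original (sign bit 1, negative): 1011110111001001
Step 1 - Invert all bits: 0100001000110110
Step 2 - Add 1: 0100001000110111
Verification: 1011110111001001 + 0100001000110111 = 10000000000000000; discarding the end carry (carry out of the top bit) leaves the 16-bit value 0000000000000000, as required for x + (-x)



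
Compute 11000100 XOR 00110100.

XOR: 1 when bits differ
  11000100
^ 00110100
----------
  11110000
Decimal: 196 ^ 52 = 240



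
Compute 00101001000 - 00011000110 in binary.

Method 1 - Direct subtraction (column by column from the right: bit − bit − borrow-in; if negative, add 2 and borrow 1 from the next column):
borrow: 00100001100
        00101001000
-       00011000110
-------------------
        00010000010

Method 2 - Add two's complement:
Two's complement of 00011000110: invert → 11100111001, add 1 → 11100111010
  00101001000
+ 11100111010
-------------
 100010000010  (end carry out of the top bit = 1)
Discarding the end carry: 00010000010
Decimal check:
  00101001000 = 256 + 64 + 8 = 328
  00011000110 = 128 + 64 + 4 + 2 = 198
  328 - 198 = 130, and 00010000010 = 128 + 2 = 130 ✓



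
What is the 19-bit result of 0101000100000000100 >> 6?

Original: 0101000100000000100 (decimal 165892)
Shift right by 6 positions
Drop the 6 low bits; fill with zeros on the left
Result: 0000000101000100000 (decimal 2592)
Equivalent: 165892 >> 6 = 165892 ÷ 2^6 = 2592



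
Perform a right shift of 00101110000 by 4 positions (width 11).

Original: 00101110000 (decimal 368)
Shift right by 4 positions
Drop the 4 low bits; fill with zeros on the left
Result: 00000010111 (decimal 23)
Equivalent: 368 >> 4 = 368 ÷ 2^4 = 23



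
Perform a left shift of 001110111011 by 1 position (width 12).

Original: 001110111011 (decimal 955)
Shift left by 1 position
Append 1 zero on the right
Result: 011101110110 (decimal 1910)
Equivalent: 955 << 1 = 955 × 2^1 = 1910



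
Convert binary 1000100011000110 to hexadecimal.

Group into 4-bit nibbles from right:
  1000 = 8
  1000 = 8
  1100 = C
  0110 = 6
Result: 88C6



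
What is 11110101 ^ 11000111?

XOR: 1 when bits differ
  11110101
^ 11000111
----------
  00110010
Decimal: 245 ^ 199 = 50



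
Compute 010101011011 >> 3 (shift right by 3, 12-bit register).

Original: 010101011011 (decimal 1371)
Shift right by 3 positions
Drop the 3 low bits; fill with zeros on the left
Result: 000010101011 (decimal 171)
Equivalent: 1371 >> 3 = 1371 ÷ 2^3 = 171



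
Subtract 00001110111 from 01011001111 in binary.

Method 1 - Direct subtraction (column by column from the right: bit − bit − borrow-in; if negative, add 2 and borrow 1 from the next column):
borrow: 00011100000
        01011001111
-       00001110111
-------------------
        01001011000

Method 2 - Add two's complement:
Two's complement of 00001110111: invert → 11110001000, add 1 → 11110001001
  01011001111
+ 11110001001
-------------
 101001011000  (end carry out of the top bit = 1)
Discarding the end carry: 01001011000
Decimal check:
  01011001111 = 512 + 128 + 64 + 8 + 4 + 2 + 1 = 719
  00001110111 = 64 + 32 + 16 + 4 + 2 + 1 = 119
  719 - 119 = 600, and 01001011000 = 512 + 64 + 16 + 8 = 600 ✓



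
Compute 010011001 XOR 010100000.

XOR: 1 when bits differ
  010011001
^ 010100000
-----------
  000111001
Decimal: 153 ^ 160 = 57



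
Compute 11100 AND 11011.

AND: 1 only when both bits are 1
  11100
& 11011
-------
  11000
Decimal: 28 & 27 = 24



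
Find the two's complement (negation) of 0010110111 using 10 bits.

Original: 0010110111
Step 1 - Invert all bits: 1101001000
Step 2 - Add 1: 1101001001
Verification: 0010110111 + 1101001001 = 10000000000; discarding the end carry (carry out of the top bit) leaves the 10-bit value 0000000000, as required for x + (-x)



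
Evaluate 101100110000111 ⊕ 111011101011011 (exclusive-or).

XOR: 1 when bits differ
  101100110000111
^ 111011101011011
-----------------
  010111011011100
Decimal: 22919 ^ 30555 = 11996



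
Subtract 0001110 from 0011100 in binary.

Method 1 - Direct subtraction (column by column from the right: bit − bit − borrow-in; if negative, add 2 and borrow 1 from the next column):
borrow: 0011100
        0011100
-       0001110
---------------
        0001110

Method 2 - Add two's complement:
Two's complement of 0001110: invert → 1110001, add 1 → 1110010
  0011100
+ 1110010
---------
 10001110  (end carry out of the top bit = 1)
Discarding the end carry: 0001110
Decimal check:
  0011100 = 16 + 8 + 4 = 28
  0001110 = 8 + 4 + 2 = 14
  28 - 14 = 14, and 0001110 = 8 + 4 + 2 = 14 ✓



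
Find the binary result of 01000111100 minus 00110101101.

Method 1 - Direct subtraction (column by column from the right: bit − bit − borrow-in; if negative, add 2 and borrow 1 from the next column):
borrow: 01100011110
        01000111100
-       00110101101
-------------------
        00010001111

Method 2 - Add two's complement:
Two's complement of 00110101101: invert → 11001010010, add 1 → 11001010011
  01000111100
+ 11001010011
-------------
 100010001111  (end carry out of the top bit = 1)
Discarding the end carry: 00010001111
Decimal check:
  01000111100 = 512 + 32 + 16 + 8 + 4 = 572
  00110101101 = 256 + 128 + 32 + 8 + 4 + 1 = 429
  572 - 429 = 143, and 00010001111 = 128 + 8 + 4 + 2 + 1 = 143 ✓



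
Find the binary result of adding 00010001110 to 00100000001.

Add column by column from the right: bit + bit + carry-in; write the sum mod 2, carry 1 when the sum is 2 or 3.
carry:  00000000000
        00010001110
+       00100000001
-------------------
       000110001111
(the carry out of the leftmost column, 0, becomes the leading bit)
Decimal check:
  00010001110 = 128 + 8 + 4 + 2 = 142
  00100000001 = 256 + 1 = 257
  142 + 257 = 399, and 000110001111 = 256 + 128 + 8 + 4 + 2 + 1 = 399 ✓



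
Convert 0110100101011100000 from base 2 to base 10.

Sum of powers of 2 for each 1-bit:
2^5 + 2^6 + 2^7 + 2^9 + 2^11 + 2^14 + 2^16 + 2^17
= 32 + 64 + 128 + 512 + 2048 + 16384 + 65536 + 131072
= 215776



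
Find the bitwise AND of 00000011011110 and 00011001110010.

AND: 1 only when both bits are 1
  00000011011110
& 00011001110010
----------------
  00000001010010
Decimal: 222 & 1650 = 82



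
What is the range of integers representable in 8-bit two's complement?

For 8-bit two's complement:
Minimum: -2^7 = -128
Maximum: 2^7 - 1 = 127



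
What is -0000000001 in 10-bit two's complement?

Original: 0000000001
Step 1 - Invert all bits: 1111111110
Step 2 - Add 1: 1111111111
Verification: 0000000001 + 1111111111 = 10000000000; discarding the end carry (carry out of the top bit) leaves the 10-bit value 0000000000, as required for x + (-x)



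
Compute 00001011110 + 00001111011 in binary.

Add column by column from the right: bit + bit + carry-in; write the sum mod 2, carry 1 when the sum is 2 or 3.
carry:  00011111100
        00001011110
+       00001111011
-------------------
       000011011001
(the carry out of the leftmost column, 0, becomes the leading bit)
Decimal check:
  00001011110 = 64 + 16 + 8 + 4 + 2 = 94
  00001111011 = 64 + 32 + 16 + 8 + 2 + 1 = 123
  94 + 123 = 217, and 000011011001 = 128 + 64 + 16 + 8 + 1 = 217 ✓



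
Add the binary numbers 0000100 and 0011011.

Add column by column from the right: bit + bit + carry-in; write the sum mod 2, carry 1 when the sum is 2 or 3.
carry:  0000000
        0000100
+       0011011
---------------
       00011111
(the carry out of the leftmost column, 0, becomes the leading bit)
Decimal check:
  0000100 = 4
  0011011 = 16 + 8 + 2 + 1 = 27
  4 + 27 = 31, and 00011111 = 16 + 8 + 4 + 2 + 1 = 31 ✓



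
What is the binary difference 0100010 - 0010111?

Method 1 - Direct subtraction (column by column from the right: bit − bit − borrow-in; if negative, add 2 and borrow 1 from the next column):
borrow: 0111110
        0100010
-       0010111
---------------
        0001011

Method 2 - Add two's complement:
Two's complement of 0010111: invert → 1101000, add 1 → 1101001
  0100010
+ 1101001
---------
 10001011  (end carry out of the top bit = 1)
Discarding the end carry: 0001011
Decimal check:
  0100010 = 32 + 2 = 34
  0010111 = 16 + 4 + 2 + 1 = 23
  34 - 23 = 11, and 0001011 = 8 + 2 + 1 = 11 ✓



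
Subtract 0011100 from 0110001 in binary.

Method 1 - Direct subtraction (column by column from the right: bit − bit − borrow-in; if negative, add 2 and borrow 1 from the next column):
borrow: 0111000
        0110001
-       0011100
---------------
        0010101

Method 2 - Add two's complement:
Two's complement of 0011100: invert → 1100011, add 1 → 1100100
  0110001
+ 1100100
---------
 10010101  (end carry out of the top bit = 1)
Discarding the end carry: 0010101
Decimal check:
  0110001 = 32 + 16 + 1 = 49
  0011100 = 16 + 8 + 4 = 28
  49 - 28 = 21, and 0010101 = 16 + 4 + 1 = 21 ✓



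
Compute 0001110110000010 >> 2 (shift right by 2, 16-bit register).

Original: 0001110110000010 (decimal 7554)
Shift right by 2 positions
Drop the 2 low bits; fill with zeros on the left
Result: 0000011101100000 (decimal 1888)
Equivalent: 7554 >> 2 = 7554 ÷ 2^2 = 1888



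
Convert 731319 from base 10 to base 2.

Using repeated division by 2:
731319 ÷ 2 = 365659 remainder 1
365659 ÷ 2 = 182829 remainder 1
182829 ÷ 2 = 91414 remainder 1
91414 ÷ 2 = 45707 remainder 0
45707 ÷ 2 = 22853 remainder 1
22853 ÷ 2 = 11426 remainder 1
11426 ÷ 2 = 5713 remainder 0
5713 ÷ 2 = 2856 remainder 1
2856 ÷ 2 = 1428 remainder 0
1428 ÷ 2 = 714 remainder 0
714 ÷ 2 = 357 remainder 0
357 ÷ 2 = 178 remainder 1
178 ÷ 2 = 89 remainder 0
89 ÷ 2 = 44 remainder 1
44 ÷ 2 = 22 remainder 0
22 ÷ 2 = 11 remainder 0
11 ÷ 2 = 5 remainder 1
5 ÷ 2 = 2 remainder 1
2 ÷ 2 = 1 remainder 0
1 ÷ 2 = 0 remainder 1
Reading remainders bottom to top: 10110010100010110111



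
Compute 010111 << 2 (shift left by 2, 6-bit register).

Original: 010111 (decimal 23)
Shift left by 2 positions
Append 2 zeros on the right and drop the 2 high bits that overflow the 6-bit width
Result: 011100 (decimal 28)
Equivalent: 23 << 2 = 23 × 2^2 = 92, truncated to 6 bits = 28



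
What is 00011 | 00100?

OR: 1 when either bit is 1
  00011
| 00100
-------
  00111
Decimal: 3 | 4 = 7



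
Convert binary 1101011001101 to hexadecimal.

Group into 4-bit nibbles from right:
  0001 = 1
  1010 = A
  1100 = C
  1101 = D
Result: 1ACD



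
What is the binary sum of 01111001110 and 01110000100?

Add column by column from the right: bit + bit + carry-in; write the sum mod 2, carry 1 when the sum is 2 or 3.
carry:  11100011000
        01111001110
+       01110000100
-------------------
       011101010010
(the carry out of the leftmost column, 0, becomes the leading bit)
Decimal check:
  01111001110 = 512 + 256 + 128 + 64 + 8 + 4 + 2 = 974
  01110000100 = 512 + 256 + 128 + 4 = 900
  974 + 900 = 1874, and 011101010010 = 1024 + 512 + 256 + 64 + 16 + 2 = 1874 ✓



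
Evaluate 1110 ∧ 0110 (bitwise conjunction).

AND: 1 only when both bits are 1
  1110
& 0110
------
  0110
Decimal: 14 & 6 = 6



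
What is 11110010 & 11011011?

AND: 1 only when both bits are 1
  11110010
& 11011011
----------
  11010010
Decimal: 242 & 219 = 210



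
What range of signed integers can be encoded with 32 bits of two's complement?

For 32-bit two's complement:
Minimum: -2^31 = -2147483648
Maximum: 2^31 - 1 = 2147483647



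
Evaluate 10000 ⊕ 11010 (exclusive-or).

XOR: 1 when bits differ
  10000
^ 11010
-------
  01010
Decimal: 16 ^ 26 = 10



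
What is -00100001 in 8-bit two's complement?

Original: 00100001
Step 1 - Invert all bits: 11011110
Step 2 - Add 1: 11011111
Verification: 00100001 + 11011111 = 100000000; discarding the end carry (carry out of the top bit) leaves the 8-bit value 00000000, as required for x + (-x)



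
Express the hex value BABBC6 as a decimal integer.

Expand by place value (powers of 16):
Digit values: B = 11, A = 10, C = 12
BABBC6 = 11 × 16^5 + 10 × 16^4 + 11 × 16^3 + 11 × 16^2 + 12 × 16^1 + 6 × 16^0
= 11 × 1048576 + 10 × 65536 + 11 × 4096 + 11 × 256 + 12 × 16 + 6 × 1
= 11534336 + 655360 + 45056 + 2816 + 192 + 6
= 12237766



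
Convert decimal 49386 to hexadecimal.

Using repeated division by 16 (digits 10–15 are A–F):
49386 ÷ 16 = 3086 remainder 10 (A)
3086 ÷ 16 = 192 remainder 14 (E)
192 ÷ 16 = 12 remainder 0
12 ÷ 16 = 0 remainder 12 (C)
Reading remainders bottom to top: C0EA



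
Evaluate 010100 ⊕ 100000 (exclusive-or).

XOR: 1 when bits differ
  010100
^ 100000
--------
  110100
Decimal: 20 ^ 32 = 52



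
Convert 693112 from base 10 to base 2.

Using repeated division by 2:
693112 ÷ 2 = 346556 remainder 0
346556 ÷ 2 = 173278 remainder 0
173278 ÷ 2 = 86639 remainder 0
86639 ÷ 2 = 43319 remainder 1
43319 ÷ 2 = 21659 remainder 1
21659 ÷ 2 = 10829 remainder 1
10829 ÷ 2 = 5414 remainder 1
5414 ÷ 2 = 2707 remainder 0
2707 ÷ 2 = 1353 remainder 1
1353 ÷ 2 = 676 remainder 1
676 ÷ 2 = 338 remainder 0
338 ÷ 2 = 169 remainder 0
169 ÷ 2 = 84 remainder 1
84 ÷ 2 = 42 remainder 0
42 ÷ 2 = 21 remainder 0
21 ÷ 2 = 10 remainder 1
10 ÷ 2 = 5 remainder 0
5 ÷ 2 = 2 remainder 1
2 ÷ 2 = 1 remainder 0
1 ÷ 2 = 0 remainder 1
Reading remainders bottom to top: 10101001001101111000



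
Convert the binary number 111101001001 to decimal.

Sum of powers of 2 for each 1-bit:
2^0 + 2^3 + 2^6 + 2^8 + 2^9 + 2^10 + 2^11
= 1 + 8 + 64 + 256 + 512 + 1024 + 2048
= 3913



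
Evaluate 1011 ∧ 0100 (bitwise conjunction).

AND: 1 only when both bits are 1
  1011
& 0100
------
  0000
Decimal: 11 & 4 = 0



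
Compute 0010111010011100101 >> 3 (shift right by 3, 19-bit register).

Original: 0010111010011100101 (decimal 95461)
Shift right by 3 positions
Drop the 3 low bits; fill with zeros on the left
Result: 0000010111010011100 (decimal 11932)
Equivalent: 95461 >> 3 = 95461 ÷ 2^3 = 11932



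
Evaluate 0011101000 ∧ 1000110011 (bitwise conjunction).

AND: 1 only when both bits are 1
  0011101000
& 1000110011
------------
  0000100000
Decimal: 232 & 563 = 32



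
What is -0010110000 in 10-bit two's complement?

Original: 0010110000
Step 1 - Invert all bits: 1101001111
Step 2 - Add 1: 1101010000
Verification: 0010110000 + 1101010000 = 10000000000; discarding the end carry (carry out of the top bit) leaves the 10-bit value 0000000000, as required for x + (-x)



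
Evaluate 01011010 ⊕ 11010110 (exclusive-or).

XOR: 1 when bits differ
  01011010
^ 11010110
----------
  10001100
Decimal: 90 ^ 214 = 140



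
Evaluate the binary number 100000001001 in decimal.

Sum of powers of 2 for each 1-bit:
2^0 + 2^3 + 2^11
= 1 + 8 + 2048
= 2057



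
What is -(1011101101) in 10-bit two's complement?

Original (sign bit 1, negative): 1011101101
Step 1 - Invert all bits: 0100010010
Step 2 - Add 1: 0100010011
Verification: 1011101101 + 0100010011 = 10000000000; discarding the end carry (carry out of the top bit) leaves the 10-bit value 0000000000, as required for x + (-x)



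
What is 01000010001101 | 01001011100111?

OR: 1 when either bit is 1
  01000010001101
| 01001011100111
----------------
  01001011101111
Decimal: 4237 | 4839 = 4847



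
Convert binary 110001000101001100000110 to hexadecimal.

Group into 4-bit nibbles from right:
  1100 = C
  0100 = 4
  0101 = 5
  0011 = 3
  0000 = 0
  0110 = 6
Result: C45306



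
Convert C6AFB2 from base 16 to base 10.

Expand by place value (powers of 16):
Digit values: C = 12, A = 10, F = 15, B = 11
C6AFB2 = 12 × 16^5 + 6 × 16^4 + 10 × 16^3 + 15 × 16^2 + 11 × 16^1 + 2 × 16^0
= 12 × 1048576 + 6 × 65536 + 10 × 4096 + 15 × 256 + 11 × 16 + 2 × 1
= 12582912 + 393216 + 40960 + 3840 + 176 + 2
= 13021106



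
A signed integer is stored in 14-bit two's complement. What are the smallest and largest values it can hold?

For 14-bit two's complement:
Minimum: -2^13 = -8192
Maximum: 2^13 - 1 = 8191



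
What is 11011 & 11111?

AND: 1 only when both bits are 1
  11011
& 11111
-------
  11011
Decimal: 27 & 31 = 27



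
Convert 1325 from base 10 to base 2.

Using repeated division by 2:
1325 ÷ 2 = 662 remainder 1
662 ÷ 2 = 331 remainder 0
331 ÷ 2 = 165 remainder 1
165 ÷ 2 = 82 remainder 1
82 ÷ 2 = 41 remainder 0
41 ÷ 2 = 20 remainder 1
20 ÷ 2 = 10 remainder 0
10 ÷ 2 = 5 remainder 0
5 ÷ 2 = 2 remainder 1
2 ÷ 2 = 1 remainder 0
1 ÷ 2 = 0 remainder 1
Reading remainders bottom to top: 10100101101



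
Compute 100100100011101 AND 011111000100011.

AND: 1 only when both bits are 1
  100100100011101
& 011111000100011
-----------------
  000100000000001
Decimal: 18717 & 15907 = 2049



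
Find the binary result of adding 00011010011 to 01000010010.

Add column by column from the right: bit + bit + carry-in; write the sum mod 2, carry 1 when the sum is 2 or 3.
carry:  00000100100
        00011010011
+       01000010010
-------------------
       001011100101
(the carry out of the leftmost column, 0, becomes the leading bit)
Decimal check:
  00011010011 = 128 + 64 + 16 + 2 + 1 = 211
  01000010010 = 512 + 16 + 2 = 530
  211 + 530 = 741, and 001011100101 = 512 + 128 + 64 + 32 + 4 + 1 = 741 ✓



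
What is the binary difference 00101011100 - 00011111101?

Method 1 - Direct subtraction (column by column from the right: bit − bit − borrow-in; if negative, add 2 and borrow 1 from the next column):
borrow: 00111111110
        00101011100
-       00011111101
-------------------
        00001011111

Method 2 - Add two's complement:
Two's complement of 00011111101: invert → 11100000010, add 1 → 11100000011
  00101011100
+ 11100000011
-------------
 100001011111  (end carry out of the top bit = 1)
Discarding the end carry: 00001011111
Decimal check:
  00101011100 = 256 + 64 + 16 + 8 + 4 = 348
  00011111101 = 128 + 64 + 32 + 16 + 8 + 4 + 1 = 253
  348 - 253 = 95, and 00001011111 = 64 + 16 + 8 + 4 + 2 + 1 = 95 ✓



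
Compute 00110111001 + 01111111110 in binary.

Add column by column from the right: bit + bit + carry-in; write the sum mod 2, carry 1 when the sum is 2 or 3.
carry:  11111110000
        00110111001
+       01111111110
-------------------
       010110110111
(the carry out of the leftmost column, 0, becomes the leading bit)
Decimal check:
  00110111001 = 256 + 128 + 32 + 16 + 8 + 1 = 441
  01111111110 = 512 + 256 + 128 + 64 + 32 + 16 + 8 + 4 + 2 = 1022
  441 + 1022 = 1463, and 010110110111 = 1024 + 256 + 128 + 32 + 16 + 4 + 2 + 1 = 1463 ✓



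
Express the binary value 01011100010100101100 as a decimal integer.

Sum of powers of 2 for each 1-bit:
2^2 + 2^3 + 2^5 + 2^8 + 2^10 + 2^14 + 2^15 + 2^16 + 2^18
= 4 + 8 + 32 + 256 + 1024 + 16384 + 32768 + 65536 + 262144
= 378156



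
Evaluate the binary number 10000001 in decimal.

Sum of powers of 2 for each 1-bit:
2^0 + 2^7
= 1 + 128
= 129



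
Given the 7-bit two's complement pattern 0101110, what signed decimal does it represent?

Binary: 0101110
Sign bit: 0 (non-negative)
Read directly as an unsigned value:
0101110 = 32 + 8 + 4 + 2 = 46
Value: 46



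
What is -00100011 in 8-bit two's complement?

Original: 00100011
Step 1 - Invert all bits: 11011100
Step 2 - Add 1: 11011101
Verification: 00100011 + 11011101 = 100000000; discarding the end carry (carry out of the top bit) leaves the 8-bit value 00000000, as required for x + (-x)



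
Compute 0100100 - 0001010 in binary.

Method 1 - Direct subtraction (column by column from the right: bit − bit − borrow-in; if negative, add 2 and borrow 1 from the next column):
borrow: 0110100
        0100100
-       0001010
---------------
        0011010

Method 2 - Add two's complement:
Two's complement of 0001010: invert → 1110101, add 1 → 1110110
  0100100
+ 1110110
---------
 10011010  (end carry out of the top bit = 1)
Discarding the end carry: 0011010
Decimal check:
  0100100 = 32 + 4 = 36
  0001010 = 8 + 2 = 10
  36 - 10 = 26, and 0011010 = 16 + 8 + 2 = 26 ✓



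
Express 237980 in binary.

Using repeated division by 2:
237980 ÷ 2 = 118990 remainder 0
118990 ÷ 2 = 59495 remainder 0
59495 ÷ 2 = 29747 remainder 1
29747 ÷ 2 = 14873 remainder 1
14873 ÷ 2 = 7436 remainder 1
7436 ÷ 2 = 3718 remainder 0
3718 ÷ 2 = 1859 remainder 0
1859 ÷ 2 = 929 remainder 1
929 ÷ 2 = 464 remainder 1
464 ÷ 2 = 232 remainder 0
232 ÷ 2 = 116 remainder 0
116 ÷ 2 = 58 remainder 0
58 ÷ 2 = 29 remainder 0
29 ÷ 2 = 14 remainder 1
14 ÷ 2 = 7 remainder 0
7 ÷ 2 = 3 remainder 1
3 ÷ 2 = 1 remainder 1
1 ÷ 2 = 0 remainder 1
Reading remainders bottom to top: 111010000110011100



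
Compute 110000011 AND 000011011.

AND: 1 only when both bits are 1
  110000011
& 000011011
-----------
  000000011
Decimal: 387 & 27 = 3



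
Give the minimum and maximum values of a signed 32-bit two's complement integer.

For 32-bit two's complement:
Minimum: -2^31 = -2147483648
Maximum: 2^31 - 1 = 2147483647



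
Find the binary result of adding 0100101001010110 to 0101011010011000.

Add column by column from the right: bit + bit + carry-in; write the sum mod 2, carry 1 when the sum is 2 or 3.
carry:  1011110000100000
        0100101001010110
+       0101011010011000
------------------------
       01010000011101110
(the carry out of the leftmost column, 0, becomes the leading bit)
Decimal check:
  0100101001010110 = 16384 + 2048 + 512 + 64 + 16 + 4 + 2 = 19030
  0101011010011000 = 16384 + 4096 + 1024 + 512 + 128 + 16 + 8 = 22168
  19030 + 22168 = 41198, and 01010000011101110 = 32768 + 8192 + 128 + 64 + 32 + 8 + 4 + 2 = 41198 ✓



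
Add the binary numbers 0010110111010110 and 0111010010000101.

Add column by column from the right: bit + bit + carry-in; write the sum mod 2, carry 1 when the sum is 2 or 3.
carry:  1111101100001000
        0010110111010110
+       0111010010000101
------------------------
       01010001001011011
(the carry out of the leftmost column, 0, becomes the leading bit)
Decimal check:
  0010110111010110 = 8192 + 2048 + 1024 + 256 + 128 + 64 + 16 + 4 + 2 = 11734
  0111010010000101 = 16384 + 8192 + 4096 + 1024 + 128 + 4 + 1 = 29829
  11734 + 29829 = 41563, and 01010001001011011 = 32768 + 8192 + 512 + 64 + 16 + 8 + 2 + 1 = 41563 ✓



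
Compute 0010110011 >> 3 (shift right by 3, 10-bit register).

Original: 0010110011 (decimal 179)
Shift right by 3 positions
Drop the 3 low bits; fill with zeros on the left
Result: 0000010110 (decimal 22)
Equivalent: 179 >> 3 = 179 ÷ 2^3 = 22



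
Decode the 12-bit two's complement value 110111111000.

Binary: 110111111000
Sign bit: 1 (negative)
Invert: 001000000111
Add 1:  001000001000
Magnitude: 001000001000 = 512 + 8 = 520
Value: -520



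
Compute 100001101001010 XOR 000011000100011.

XOR: 1 when bits differ
  100001101001010
^ 000011000100011
-----------------
  100010101101001
Decimal: 17226 ^ 1571 = 17769



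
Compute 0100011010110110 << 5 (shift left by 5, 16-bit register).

Original: 0100011010110110 (decimal 18102)
Shift left by 5 positions
Append 5 zeros on the right and drop the 5 high bits that overflow the 16-bit width
Result: 1101011011000000 (decimal 54976)
Equivalent: 18102 << 5 = 18102 × 2^5 = 579264, truncated to 16 bits = 54976



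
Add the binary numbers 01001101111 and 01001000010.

Add column by column from the right: bit + bit + carry-in; write the sum mod 2, carry 1 when the sum is 2 or 3.
carry:  10010011100
        01001101111
+       01001000010
-------------------
       010010110001
(the carry out of the leftmost column, 0, becomes the leading bit)
Decimal check:
  01001101111 = 512 + 64 + 32 + 8 + 4 + 2 + 1 = 623
  01001000010 = 512 + 64 + 2 = 578
  623 + 578 = 1201, and 010010110001 = 1024 + 128 + 32 + 16 + 1 = 1201 ✓



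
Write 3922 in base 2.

Using repeated division by 2:
3922 ÷ 2 = 1961 remainder 0
1961 ÷ 2 = 980 remainder 1
980 ÷ 2 = 490 remainder 0
490 ÷ 2 = 245 remainder 0
245 ÷ 2 = 122 remainder 1
122 ÷ 2 = 61 remainder 0
61 ÷ 2 = 30 remainder 1
30 ÷ 2 = 15 remainder 0
15 ÷ 2 = 7 remainder 1
7 ÷ 2 = 3 remainder 1
3 ÷ 2 = 1 remainder 1
1 ÷ 2 = 0 remainder 1
Reading remainders bottom to top: 111101010010



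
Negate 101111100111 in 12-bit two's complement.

Original (sign bit 1, negative): 101111100111
Step 1 - Invert all bits: 010000011000
Step 2 - Add 1: 010000011001
Verification: 101111100111 + 010000011001 = 1000000000000; discarding the end carry (carry out of the top bit) leaves the 12-bit value 000000000000, as required for x + (-x)

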